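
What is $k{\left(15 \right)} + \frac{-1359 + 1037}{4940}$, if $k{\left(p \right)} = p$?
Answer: $\frac{36889}{2470} \approx 14.935$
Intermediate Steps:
$k{\left(15 \right)} + \frac{-1359 + 1037}{4940} = 15 + \frac{-1359 + 1037}{4940} = 15 - \frac{161}{2470} = \frac{36889}{2470}$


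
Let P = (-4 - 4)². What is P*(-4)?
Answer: -256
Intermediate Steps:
P = 64 (P = (-8)² = 64)
P*(-4) = 64*(-4) = -256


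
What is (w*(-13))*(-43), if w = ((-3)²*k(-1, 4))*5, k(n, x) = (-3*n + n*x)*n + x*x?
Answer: 427635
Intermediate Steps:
k(n, x) = x² + n*(-3*n + n*x) (k(n, x) = n*(-3*n + n*x) + x² = x² + n*(-3*n + n*x))
w = 765 (w = ((-3)²*(4² - 3*(-1)² + 4*(-1)²))*5 = (9*(16 - 3*1 + 4*1))*5 = (9*(16 - 3 + 4))*5 = (9*17)*5 = 153*5 = 765)
(w*(-13))*(-43) = (765*(-13))*(-43) = -9945*(-43) = 427635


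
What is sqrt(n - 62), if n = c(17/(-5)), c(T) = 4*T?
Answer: 3*I*sqrt(210)/5 ≈ 8.6948*I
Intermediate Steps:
n = -68/5 (n = 4*(17/(-5)) = 4*(17*(-1/5)) = 4*(-17/5) = -68/5 ≈ -13.600)
sqrt(n - 62) = sqrt(-68/5 - 62) = sqrt(-378/5) = 3*I*sqrt(210)/5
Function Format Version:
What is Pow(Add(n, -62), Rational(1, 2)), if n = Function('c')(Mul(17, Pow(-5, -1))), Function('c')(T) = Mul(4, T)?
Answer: Mul(Rational(3, 5), I, Pow(210, Rational(1, 2))) ≈ Mul(8.6948, I)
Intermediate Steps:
n = Rational(-68, 5) (n = Mul(4, Mul(17, Pow(-5, -1))) = Mul(4, Mul(17, Rational(-1, 5))) = Mul(4, Rational(-17, 5)) = Rational(-68, 5) ≈ -13.600)
Pow(Add(n, -62), Rational(1, 2)) = Pow(Add(Rational(-68, 5), -62), Rational(1, 2)) = Pow(Rational(-378, 5), Rational(1, 2)) = Mul(Rational(3, 5), I, Pow(210, Rational(1, 2)))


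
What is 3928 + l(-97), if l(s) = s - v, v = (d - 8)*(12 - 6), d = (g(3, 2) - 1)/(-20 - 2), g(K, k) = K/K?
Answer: 3879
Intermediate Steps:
g(K, k) = 1
d = 0 (d = (1 - 1)/(-20 - 2) = 0/(-22) = 0*(-1/22) = 0)
v = -48 (v = (0 - 8)*(12 - 6) = -8*6 = -48)
l(s) = 48 + s (l(s) = s - 1*(-48) = s + 48 = 48 + s)
3928 + l(-97) = 3928 + (48 - 97) = 3928 - 49 = 3879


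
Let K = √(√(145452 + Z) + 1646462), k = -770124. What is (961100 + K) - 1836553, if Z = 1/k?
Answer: -875453 + √(244125438374879928 + 385062*√21566567137404957)/385062 ≈ -8.7417e+5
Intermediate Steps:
Z = -1/770124 (Z = 1/(-770124) = -1/770124 ≈ -1.2985e-6)
K = √(1646462 + √21566567137404957/385062) (K = √(√(145452 - 1/770124) + 1646462) = √(√(112016076047/770124) + 1646462) = √(√21566567137404957/385062 + 1646462) = √(1646462 + √21566567137404957/385062) ≈ 1283.3)
(961100 + K) - 1836553 = (961100 + √(244125438374879928 + 385062*√21566567137404957)/385062) - 1836553 = -875453 + √(244125438374879928 + 385062*√21566567137404957)/385062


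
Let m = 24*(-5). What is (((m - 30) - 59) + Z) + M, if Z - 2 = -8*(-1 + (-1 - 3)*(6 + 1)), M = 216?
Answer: 241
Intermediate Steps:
m = -120
Z = 234 (Z = 2 - 8*(-1 + (-1 - 3)*(6 + 1)) = 2 - 8*(-1 - 4*7) = 2 - 8*(-1 - 28) = 2 - 8*(-29) = 2 + 232 = 234)
(((m - 30) - 59) + Z) + M = (((-120 - 30) - 59) + 234) + 216 = ((-150 - 59) + 234) + 216 = (-209 + 234) + 216 = 25 + 216 = 241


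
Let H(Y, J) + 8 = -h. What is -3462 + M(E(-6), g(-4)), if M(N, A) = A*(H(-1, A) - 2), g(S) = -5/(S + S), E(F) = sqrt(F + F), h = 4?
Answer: -13883/4 ≈ -3470.8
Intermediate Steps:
H(Y, J) = -12 (H(Y, J) = -8 - 1*4 = -8 - 4 = -12)
E(F) = sqrt(2)*sqrt(F) (E(F) = sqrt(2*F) = sqrt(2)*sqrt(F))
g(S) = -5/(2*S) (g(S) = -5*1/(2*S) = -5/(2*S))
M(N, A) = -14*A (M(N, A) = A*(-12 - 2) = A*(-14) = -14*A)
-3462 + M(E(-6), g(-4)) = -3462 - (-35)/(-4) = -3462 - (-35)*(-1)/4 = -3462 - 14*5/8 = -3462 - 35/4 = -13883/4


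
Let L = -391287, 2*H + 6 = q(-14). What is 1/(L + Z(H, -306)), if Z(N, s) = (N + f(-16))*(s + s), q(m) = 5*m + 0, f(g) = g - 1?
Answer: -1/357627 ≈ -2.7962e-6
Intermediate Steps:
f(g) = -1 + g
q(m) = 5*m
H = -38 (H = -3 + (5*(-14))/2 = -3 + (½)*(-70) = -3 - 35 = -38)
Z(N, s) = 2*s*(-17 + N) (Z(N, s) = (N + (-1 - 16))*(s + s) = (N - 17)*(2*s) = (-17 + N)*(2*s) = 2*s*(-17 + N))
1/(L + Z(H, -306)) = 1/(-391287 + 2*(-306)*(-17 - 38)) = 1/(-391287 + 2*(-306)*(-55)) = 1/(-391287 + 33660) = 1/(-357627) = -1/357627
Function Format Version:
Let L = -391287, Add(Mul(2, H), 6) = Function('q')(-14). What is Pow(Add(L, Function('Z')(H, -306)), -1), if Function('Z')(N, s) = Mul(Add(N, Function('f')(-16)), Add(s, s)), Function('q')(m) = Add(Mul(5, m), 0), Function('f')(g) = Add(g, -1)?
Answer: Rational(-1, 357627) ≈ -2.7962e-6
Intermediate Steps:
Function('f')(g) = Add(-1, g)
Function('q')(m) = Mul(5, m)
H = -38 (H = Add(-3, Mul(Rational(1, 2), Mul(5, -14))) = Add(-3, Mul(Rational(1, 2), -70)) = Add(-3, -35) = -38)
Function('Z')(N, s) = Mul(2, s, Add(-17, N)) (Function('Z')(N, s) = Mul(Add(N, Add(-1, -16)), Add(s, s)) = Mul(Add(N, -17), Mul(2, s)) = Mul(Add(-17, N), Mul(2, s)) = Mul(2, s, Add(-17, N)))
Pow(Add(L, Function('Z')(H, -306)), -1) = Pow(Add(-391287, Mul(2, -306, Add(-17, -38))), -1) = Pow(Add(-391287, Mul(2, -306, -55)), -1) = Pow(Add(-391287, 33660), -1) = Pow(-357627, -1) = Rational(-1, 357627)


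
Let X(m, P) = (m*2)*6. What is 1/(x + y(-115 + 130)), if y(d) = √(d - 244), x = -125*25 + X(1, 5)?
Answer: -3113/9690998 - I*√229/9690998 ≈ -0.00032123 - 1.5615e-6*I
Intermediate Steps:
X(m, P) = 12*m (X(m, P) = (2*m)*6 = 12*m)
x = -3113 (x = -125*25 + 12*1 = -3125 + 12 = -3113)
y(d) = √(-244 + d)
1/(x + y(-115 + 130)) = 1/(-3113 + √(-244 + (-115 + 130))) = 1/(-3113 + √(-244 + 15)) = 1/(-3113 + √(-229)) = 1/(-3113 + I*√229)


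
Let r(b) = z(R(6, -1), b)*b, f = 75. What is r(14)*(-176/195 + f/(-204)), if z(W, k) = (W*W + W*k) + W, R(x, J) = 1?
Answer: -943208/3315 ≈ -284.53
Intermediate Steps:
z(W, k) = W + W² + W*k (z(W, k) = (W² + W*k) + W = W + W² + W*k)
r(b) = b*(2 + b) (r(b) = (1*(1 + 1 + b))*b = (1*(2 + b))*b = (2 + b)*b = b*(2 + b))
r(14)*(-176/195 + f/(-204)) = (14*(2 + 14))*(-176/195 + 75/(-204)) = (14*16)*(-176*1/195 + 75*(-1/204)) = 224*(-176/195 - 25/68) = 224*(-16843/13260) = -943208/3315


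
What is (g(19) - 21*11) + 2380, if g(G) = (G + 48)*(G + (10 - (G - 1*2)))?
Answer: 2953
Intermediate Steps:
g(G) = 576 + 12*G (g(G) = (48 + G)*(G + (10 - (G - 2))) = (48 + G)*(G + (10 - (-2 + G))) = (48 + G)*(G + (10 + (2 - G))) = (48 + G)*(G + (12 - G)) = (48 + G)*12 = 576 + 12*G)
(g(19) - 21*11) + 2380 = ((576 + 12*19) - 21*11) + 2380 = ((576 + 228) - 231) + 2380 = (804 - 231) + 2380 = 573 + 2380 = 2953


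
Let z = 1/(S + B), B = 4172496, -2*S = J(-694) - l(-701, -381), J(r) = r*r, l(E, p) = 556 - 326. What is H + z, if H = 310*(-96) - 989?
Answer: -120898702956/3931793 ≈ -30749.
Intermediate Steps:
l(E, p) = 230
J(r) = r²
S = -240703 (S = -((-694)² - 1*230)/2 = -(481636 - 230)/2 = -½*481406 = -240703)
H = -30749 (H = -29760 - 989 = -30749)
z = 1/3931793 (z = 1/(-240703 + 4172496) = 1/3931793 ≈ 2.5434e-7)
H + z = -30749 + 1/3931793 = -120898702956/3931793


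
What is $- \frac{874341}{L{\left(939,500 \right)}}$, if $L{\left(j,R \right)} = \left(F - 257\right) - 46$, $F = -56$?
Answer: $\frac{874341}{359} \approx 2435.5$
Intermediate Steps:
$L{\left(j,R \right)} = -359$ ($L{\left(j,R \right)} = \left(-56 - 257\right) - 46 = -313 - 46 = -359$)
$- \frac{874341}{L{\left(939,500 \right)}} = - \frac{874341}{-359} = \left(-874341\right) \left(- \frac{1}{359}\right) = \frac{874341}{359}$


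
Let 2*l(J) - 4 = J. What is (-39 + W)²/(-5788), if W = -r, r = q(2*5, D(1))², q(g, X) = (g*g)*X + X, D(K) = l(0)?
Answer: -1668150649/5788 ≈ -2.8821e+5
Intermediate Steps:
l(J) = 2 + J/2
D(K) = 2 (D(K) = 2 + (½)*0 = 2 + 0 = 2)
q(g, X) = X + X*g² (q(g, X) = g²*X + X = X*g² + X = X + X*g²)
r = 40804 (r = (2*(1 + (2*5)²))² = (2*(1 + 10²))² = (2*(1 + 100))² = (2*101)² = 202² = 40804)
W = -40804 (W = -1*40804 = -40804)
(-39 + W)²/(-5788) = (-39 - 40804)²/(-5788) = (-40843)²*(-1/5788) = 1668150649*(-1/5788) = -1668150649/5788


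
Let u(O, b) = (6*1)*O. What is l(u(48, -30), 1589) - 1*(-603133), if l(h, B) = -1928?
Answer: 601205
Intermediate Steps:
u(O, b) = 6*O
l(u(48, -30), 1589) - 1*(-603133) = -1928 - 1*(-603133) = -1928 + 603133 = 601205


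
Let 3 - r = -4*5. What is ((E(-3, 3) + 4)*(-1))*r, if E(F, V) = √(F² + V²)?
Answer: -92 - 69*√2 ≈ -189.58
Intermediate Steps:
r = 23 (r = 3 - (-4)*5 = 3 - 1*(-20) = 3 + 20 = 23)
((E(-3, 3) + 4)*(-1))*r = ((√((-3)² + 3²) + 4)*(-1))*23 = ((√(9 + 9) + 4)*(-1))*23 = ((√18 + 4)*(-1))*23 = ((3*√2 + 4)*(-1))*23 = ((4 + 3*√2)*(-1))*23 = (-4 - 3*√2)*23 = -92 - 69*√2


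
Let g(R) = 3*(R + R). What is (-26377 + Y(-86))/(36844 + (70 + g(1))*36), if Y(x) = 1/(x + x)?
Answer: -907369/1361552 ≈ -0.66642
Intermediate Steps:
g(R) = 6*R (g(R) = 3*(2*R) = 6*R)
Y(x) = 1/(2*x)
(-26377 + Y(-86))/(36844 + (70 + g(1))*36) = (-26377 + (½)/(-86))/(36844 + (70 + 6*1)*36) = (-26377 + (½)*(-1/86))/(36844 + (70 + 6)*36) = (-26377 - 1/172)/(36844 + 76*36) = -4536845/(172*(36844 + 2736)) = -4536845/172/39580 = -4536845/172*1/39580 = -907369/1361552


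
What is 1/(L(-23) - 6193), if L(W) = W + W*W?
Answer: -1/5687 ≈ -0.00017584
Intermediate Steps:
L(W) = W + W²
1/(L(-23) - 6193) = 1/(-23*(1 - 23) - 6193) = 1/(-23*(-22) - 6193) = 1/(506 - 6193) = 1/(-5687) = -1/5687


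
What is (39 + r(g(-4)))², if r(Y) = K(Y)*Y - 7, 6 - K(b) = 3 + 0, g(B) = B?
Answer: 400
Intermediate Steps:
K(b) = 3 (K(b) = 6 - (3 + 0) = 6 - 1*3 = 6 - 3 = 3)
r(Y) = -7 + 3*Y (r(Y) = 3*Y - 7 = -7 + 3*Y)
(39 + r(g(-4)))² = (39 + (-7 + 3*(-4)))² = (39 + (-7 - 12))² = (39 - 19)² = 20² = 400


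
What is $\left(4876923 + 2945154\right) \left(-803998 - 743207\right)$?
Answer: $-12102356644785$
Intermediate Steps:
$\left(4876923 + 2945154\right) \left(-803998 - 743207\right) = 7822077 \left(-1547205\right) = -12102356644785$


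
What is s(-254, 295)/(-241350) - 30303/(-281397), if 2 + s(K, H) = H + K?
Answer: 811406063/7546129550 ≈ 0.10753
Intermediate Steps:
s(K, H) = -2 + H + K (s(K, H) = -2 + (H + K) = -2 + H + K)
s(-254, 295)/(-241350) - 30303/(-281397) = (-2 + 295 - 254)/(-241350) - 30303/(-281397) = 39*(-1/241350) - 30303*(-1/281397) = -13/80450 + 10101/93799 = 811406063/7546129550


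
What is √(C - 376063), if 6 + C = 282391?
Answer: I*√93678 ≈ 306.07*I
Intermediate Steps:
C = 282385 (C = -6 + 282391 = 282385)
√(C - 376063) = √(282385 - 376063) = √(-93678) = I*√93678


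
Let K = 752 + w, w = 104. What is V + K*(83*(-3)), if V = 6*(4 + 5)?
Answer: -213090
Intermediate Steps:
V = 54 (V = 6*9 = 54)
K = 856 (K = 752 + 104 = 856)
V + K*(83*(-3)) = 54 + 856*(83*(-3)) = 54 + 856*(-249) = 54 - 213144 = -213090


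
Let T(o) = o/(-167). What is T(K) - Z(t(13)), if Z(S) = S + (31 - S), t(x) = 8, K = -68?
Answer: -5109/167 ≈ -30.593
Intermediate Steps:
T(o) = -o/167 (T(o) = o*(-1/167) = -o/167)
Z(S) = 31
T(K) - Z(t(13)) = -1/167*(-68) - 1*31 = 68/167 - 31 = -5109/167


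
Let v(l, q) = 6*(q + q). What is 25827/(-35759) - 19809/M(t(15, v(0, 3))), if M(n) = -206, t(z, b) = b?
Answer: 703029669/7366354 ≈ 95.438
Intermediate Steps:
v(l, q) = 12*q (v(l, q) = 6*(2*q) = 12*q)
25827/(-35759) - 19809/M(t(15, v(0, 3))) = 25827/(-35759) - 19809/(-206) = 25827*(-1/35759) - 19809*(-1/206) = -25827/35759 + 19809/206 = 703029669/7366354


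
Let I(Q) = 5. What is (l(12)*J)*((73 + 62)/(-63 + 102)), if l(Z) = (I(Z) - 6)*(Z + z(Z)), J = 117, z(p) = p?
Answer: -9720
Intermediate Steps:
l(Z) = -2*Z (l(Z) = (5 - 6)*(Z + Z) = -2*Z)
(l(12)*J)*((73 + 62)/(-63 + 102)) = (-2*12*117)*((73 + 62)/(-63 + 102)) = (-24*117)*(135/39) = -379080/39 = -2808*45/13 = -9720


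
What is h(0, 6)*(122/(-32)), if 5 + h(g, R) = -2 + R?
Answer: 61/16 ≈ 3.8125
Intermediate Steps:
h(g, R) = -7 + R (h(g, R) = -5 + (-2 + R) = -7 + R)
h(0, 6)*(122/(-32)) = (-7 + 6)*(122/(-32)) = -122*(-1)/32 = -1*(-61/16) = 61/16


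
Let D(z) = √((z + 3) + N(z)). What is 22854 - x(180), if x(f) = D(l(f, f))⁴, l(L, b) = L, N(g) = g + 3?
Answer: -111102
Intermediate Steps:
N(g) = 3 + g
D(z) = √(6 + 2*z) (D(z) = √((z + 3) + (3 + z)) = √((3 + z) + (3 + z)) = √(6 + 2*z))
x(f) = (6 + 2*f)² (x(f) = (√(6 + 2*f))⁴ = (6 + 2*f)²)
22854 - x(180) = 22854 - 4*(3 + 180)² = 22854 - 4*183² = 22854 - 4*33489 = 22854 - 1*133956 = 22854 - 133956 = -111102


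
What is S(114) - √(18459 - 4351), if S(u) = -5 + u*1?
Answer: 109 - 2*√3527 ≈ -9.7771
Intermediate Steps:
S(u) = -5 + u
S(114) - √(18459 - 4351) = (-5 + 114) - √(18459 - 4351) = 109 - √14108 = 109 - 2*√3527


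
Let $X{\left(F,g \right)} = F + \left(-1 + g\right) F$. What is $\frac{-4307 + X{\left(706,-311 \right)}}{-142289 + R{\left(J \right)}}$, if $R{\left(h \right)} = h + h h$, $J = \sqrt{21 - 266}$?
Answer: $\frac{223873 i}{7 \left(\sqrt{5} + 20362 i\right)} \approx 1.5707 + 0.00017248 i$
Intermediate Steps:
$J = 7 i \sqrt{5}$ ($J = \sqrt{-245} = 7 i \sqrt{5} \approx 15.652 i$)
$R{\left(h \right)} = h + h^{2}$
$X{\left(F,g \right)} = F + F \left(-1 + g\right)$
$\frac{-4307 + X{\left(706,-311 \right)}}{-142289 + R{\left(J \right)}} = \frac{-4307 + 706 \left(-311\right)}{-142289 + 7 i \sqrt{5} \left(1 + 7 i \sqrt{5}\right)} = \frac{-4307 - 219566}{-142289 + 7 i \sqrt{5} \left(1 + 7 i \sqrt{5}\right)} = - \frac{223873}{-142289 + 7 i \sqrt{5} \left(1 + 7 i \sqrt{5}\right)}$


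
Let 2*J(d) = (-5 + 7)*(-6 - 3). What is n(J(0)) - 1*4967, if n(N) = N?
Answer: -4976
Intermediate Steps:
J(d) = -9 (J(d) = ((-5 + 7)*(-6 - 3))/2 = (2*(-9))/2 = (1/2)*(-18) = -9)
n(J(0)) - 1*4967 = -9 - 1*4967 = -9 - 4967 = -4976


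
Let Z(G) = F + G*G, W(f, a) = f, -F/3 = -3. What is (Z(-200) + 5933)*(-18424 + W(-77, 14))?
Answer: -849972942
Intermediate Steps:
F = 9 (F = -3*(-3) = 9)
Z(G) = 9 + G² (Z(G) = 9 + G*G = 9 + G²)
(Z(-200) + 5933)*(-18424 + W(-77, 14)) = ((9 + (-200)²) + 5933)*(-18424 - 77) = ((9 + 40000) + 5933)*(-18501) = (40009 + 5933)*(-18501) = 45942*(-18501) = -849972942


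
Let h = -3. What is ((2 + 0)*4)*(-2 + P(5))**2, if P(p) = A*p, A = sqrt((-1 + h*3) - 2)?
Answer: -2368 - 320*I*sqrt(3) ≈ -2368.0 - 554.26*I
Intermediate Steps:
A = 2*I*sqrt(3) (A = sqrt((-1 - 3*3) - 2) = sqrt((-1 - 9) - 2) = sqrt(-10 - 2) = sqrt(-12) = 2*I*sqrt(3) ≈ 3.4641*I)
P(p) = 2*I*p*sqrt(3) (P(p) = (2*I*sqrt(3))*p = 2*I*p*sqrt(3))
((2 + 0)*4)*(-2 + P(5))**2 = ((2 + 0)*4)*(-2 + 2*I*5*sqrt(3))**2 = (2*4)*(-2 + 10*I*sqrt(3))**2 = 8*(-2 + 10*I*sqrt(3))**2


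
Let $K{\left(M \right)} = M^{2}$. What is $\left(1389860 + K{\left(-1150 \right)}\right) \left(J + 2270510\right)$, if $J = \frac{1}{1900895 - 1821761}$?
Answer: $\frac{81223671802432460}{13189} \approx 6.1584 \cdot 10^{12}$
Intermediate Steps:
$J = \frac{1}{79134}$ ($J = \frac{1}{1900895 - 1821761} = \frac{1}{79134} \approx 1.2637 \cdot 10^{-5}$)
$\left(1389860 + K{\left(-1150 \right)}\right) \left(J + 2270510\right) = \left(1389860 + \left(-1150\right)^{2}\right) \left(\frac{1}{79134} + 2270510\right) = \left(1389860 + 1322500\right) \frac{179674538341}{79134} = 2712360 \cdot \frac{179674538341}{79134} = \frac{81223671802432460}{13189}$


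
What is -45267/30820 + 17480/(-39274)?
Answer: -1158274879/605212340 ≈ -1.9138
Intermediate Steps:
-45267/30820 + 17480/(-39274) = -45267*1/30820 + 17480*(-1/39274) = -45267/30820 - 8740/19637 = -1158274879/605212340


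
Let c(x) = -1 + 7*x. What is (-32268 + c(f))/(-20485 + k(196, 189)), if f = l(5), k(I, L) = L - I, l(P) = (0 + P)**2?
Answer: 16047/10246 ≈ 1.5662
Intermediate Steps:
l(P) = P**2
f = 25 (f = 5**2 = 25)
(-32268 + c(f))/(-20485 + k(196, 189)) = (-32268 + (-1 + 7*25))/(-20485 + (189 - 1*196)) = (-32268 + (-1 + 175))/(-20485 + (189 - 196)) = (-32268 + 174)/(-20485 - 7) = -32094/(-20492) = -32094*(-1/20492) = 16047/10246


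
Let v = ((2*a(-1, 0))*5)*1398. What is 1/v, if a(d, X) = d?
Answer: -1/13980 ≈ -7.1531e-5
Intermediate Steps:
v = -13980 (v = ((2*(-1))*5)*1398 = -2*5*1398 = -10*1398 = -13980)
1/v = 1/(-13980) = -1/13980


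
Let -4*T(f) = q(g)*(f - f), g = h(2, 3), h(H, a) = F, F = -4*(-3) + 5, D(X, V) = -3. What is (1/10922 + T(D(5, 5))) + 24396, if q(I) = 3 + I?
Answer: 266453113/10922 ≈ 24396.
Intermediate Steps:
F = 17 (F = 12 + 5 = 17)
h(H, a) = 17
g = 17
T(f) = 0 (T(f) = -(3 + 17)*(f - f)/4 = -5*0 = -¼*0 = 0)
(1/10922 + T(D(5, 5))) + 24396 = (1/10922 + 0) + 24396 = 1/10922 + 24396 = 266453113/10922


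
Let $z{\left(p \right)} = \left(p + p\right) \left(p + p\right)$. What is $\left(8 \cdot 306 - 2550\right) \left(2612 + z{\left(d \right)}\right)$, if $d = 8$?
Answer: $-292536$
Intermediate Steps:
$z{\left(p \right)} = 4 p^{2}$ ($z{\left(p \right)} = 2 p 2 p = 4 p^{2}$)
$\left(8 \cdot 306 - 2550\right) \left(2612 + z{\left(d \right)}\right) = \left(8 \cdot 306 - 2550\right) \left(2612 + 4 \cdot 8^{2}\right) = \left(2448 - 2550\right) \left(2612 + 4 \cdot 64\right) = - 102 \left(2612 + 256\right) = \left(-102\right) 2868 = -292536$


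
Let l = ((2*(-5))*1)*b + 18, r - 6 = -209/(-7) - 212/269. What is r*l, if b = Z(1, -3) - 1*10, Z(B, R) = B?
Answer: 7131780/1883 ≈ 3787.5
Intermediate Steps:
r = 66035/1883 (r = 6 + (-209/(-7) - 212/269) = 6 + (-209*(-1/7) - 212*1/269) = 6 + (209/7 - 212/269) = 6 + 54737/1883 = 66035/1883 ≈ 35.069)
b = -9 (b = 1 - 1*10 = 1 - 10 = -9)
l = 108 (l = ((2*(-5))*1)*(-9) + 18 = -10*1*(-9) + 18 = -10*(-9) + 18 = 90 + 18 = 108)
r*l = (66035/1883)*108 = 7131780/1883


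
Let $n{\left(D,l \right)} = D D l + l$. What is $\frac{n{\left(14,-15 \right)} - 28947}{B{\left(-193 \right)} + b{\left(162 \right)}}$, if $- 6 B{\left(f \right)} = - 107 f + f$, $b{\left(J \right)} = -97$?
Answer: $\frac{47853}{5260} \approx 9.0975$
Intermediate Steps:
$B{\left(f \right)} = \frac{53 f}{3}$ ($B{\left(f \right)} = - \frac{- 107 f + f}{6} = - \frac{\left(-106\right) f}{6} = \frac{53 f}{3}$)
$n{\left(D,l \right)} = l + l D^{2}$ ($n{\left(D,l \right)} = D^{2} l + l = l D^{2} + l = l + l D^{2}$)
$\frac{n{\left(14,-15 \right)} - 28947}{B{\left(-193 \right)} + b{\left(162 \right)}} = \frac{- 15 \left(1 + 14^{2}\right) - 28947}{\frac{53}{3} \left(-193\right) - 97} = \frac{- 15 \left(1 + 196\right) - 28947}{- \frac{10229}{3} - 97} = \frac{\left(-15\right) 197 - 28947}{- \frac{10520}{3}} = \left(-2955 - 28947\right) \left(- \frac{3}{10520}\right) = \left(-31902\right) \left(- \frac{3}{10520}\right) = \frac{47853}{5260}$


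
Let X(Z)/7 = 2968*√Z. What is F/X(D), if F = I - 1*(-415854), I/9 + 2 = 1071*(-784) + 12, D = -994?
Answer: 892629*I*√994/2581418 ≈ 10.902*I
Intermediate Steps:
I = -7556886 (I = -18 + 9*(1071*(-784) + 12) = -18 + 9*(-839664 + 12) = -18 + 9*(-839652) = -18 - 7556868 = -7556886)
X(Z) = 20776*√Z (X(Z) = 7*(2968*√Z) = 20776*√Z)
F = -7141032 (F = -7556886 - 1*(-415854) = -7556886 + 415854 = -7141032)
F/X(D) = -7141032*(-I*√994/20651344) = -(-892629)*I*√994/2581418 = 892629*I*√994/2581418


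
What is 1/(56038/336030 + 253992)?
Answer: 168015/42674493899 ≈ 3.9371e-6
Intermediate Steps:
1/(56038/336030 + 253992) = 1/(56038*(1/336030) + 253992) = 1/(28019/168015 + 253992) = 1/(42674493899/168015) = 168015/42674493899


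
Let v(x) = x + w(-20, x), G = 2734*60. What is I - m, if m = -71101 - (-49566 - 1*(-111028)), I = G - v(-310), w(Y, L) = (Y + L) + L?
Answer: 297553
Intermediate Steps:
w(Y, L) = Y + 2*L (w(Y, L) = (L + Y) + L = Y + 2*L)
G = 164040
v(x) = -20 + 3*x (v(x) = x + (-20 + 2*x) = -20 + 3*x)
I = 164990 (I = 164040 - (-20 + 3*(-310)) = 164040 - (-20 - 930) = 164040 - 1*(-950) = 164040 + 950 = 164990)
m = -132563 (m = -71101 - (-49566 + 111028) = -71101 - 1*61462 = -71101 - 61462 = -132563)
I - m = 164990 - 1*(-132563) = 164990 + 132563 = 297553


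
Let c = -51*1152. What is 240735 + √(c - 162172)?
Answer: 240735 + 2*I*√55231 ≈ 2.4074e+5 + 470.03*I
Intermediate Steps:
c = -58752
240735 + √(c - 162172) = 240735 + √(-58752 - 162172) = 240735 + √(-220924) = 240735 + 2*I*√55231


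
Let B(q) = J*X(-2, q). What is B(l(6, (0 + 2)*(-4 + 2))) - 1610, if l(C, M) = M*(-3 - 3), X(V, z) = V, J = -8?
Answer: -1594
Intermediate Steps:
l(C, M) = -6*M (l(C, M) = M*(-6) = -6*M)
B(q) = 16 (B(q) = -8*(-2) = 16)
B(l(6, (0 + 2)*(-4 + 2))) - 1610 = 16 - 1610 = -1594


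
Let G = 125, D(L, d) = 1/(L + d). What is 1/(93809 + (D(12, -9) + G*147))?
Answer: 3/336553 ≈ 8.9139e-6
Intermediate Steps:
1/(93809 + (D(12, -9) + G*147)) = 1/(93809 + (1/(12 - 9) + 125*147)) = 1/(93809 + (1/3 + 18375)) = 1/(93809 + (⅓ + 18375)) = 1/(93809 + 55126/3) = 1/(336553/3) = 3/336553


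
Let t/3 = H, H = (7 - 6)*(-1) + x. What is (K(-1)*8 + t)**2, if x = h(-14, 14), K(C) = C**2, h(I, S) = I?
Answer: 1369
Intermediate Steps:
x = -14
H = -15 (H = (7 - 6)*(-1) - 14 = 1*(-1) - 14 = -1 - 14 = -15)
t = -45 (t = 3*(-15) = -45)
(K(-1)*8 + t)**2 = ((-1)**2*8 - 45)**2 = (1*8 - 45)**2 = (8 - 45)**2 = (-37)**2 = 1369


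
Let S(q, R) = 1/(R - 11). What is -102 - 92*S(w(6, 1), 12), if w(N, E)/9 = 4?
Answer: -194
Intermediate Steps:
w(N, E) = 36 (w(N, E) = 9*4 = 36)
S(q, R) = 1/(-11 + R)
-102 - 92*S(w(6, 1), 12) = -102 - 92/(-11 + 12) = -102 - 92/1 = -102 - 92*1 = -102 - 92 = -194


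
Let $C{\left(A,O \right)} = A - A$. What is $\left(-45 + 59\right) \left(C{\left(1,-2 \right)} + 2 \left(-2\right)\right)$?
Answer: $-56$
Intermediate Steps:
$C{\left(A,O \right)} = 0$
$\left(-45 + 59\right) \left(C{\left(1,-2 \right)} + 2 \left(-2\right)\right) = \left(-45 + 59\right) \left(0 + 2 \left(-2\right)\right) = 14 \left(0 - 4\right) = 14 \left(-4\right) = -56$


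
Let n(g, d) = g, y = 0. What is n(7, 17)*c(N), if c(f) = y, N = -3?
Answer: 0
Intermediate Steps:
c(f) = 0
n(7, 17)*c(N) = 7*0 = 0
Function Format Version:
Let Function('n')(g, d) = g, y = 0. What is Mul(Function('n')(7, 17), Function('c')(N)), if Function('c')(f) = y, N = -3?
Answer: 0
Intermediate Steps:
Function('c')(f) = 0
Mul(Function('n')(7, 17), Function('c')(N)) = Mul(7, 0) = 0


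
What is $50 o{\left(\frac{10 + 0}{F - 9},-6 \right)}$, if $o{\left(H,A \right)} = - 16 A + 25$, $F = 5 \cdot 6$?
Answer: $6050$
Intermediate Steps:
$F = 30$
$o{\left(H,A \right)} = 25 - 16 A$
$50 o{\left(\frac{10 + 0}{F - 9},-6 \right)} = 50 \left(25 - -96\right) = 50 \left(25 + 96\right) = 50 \cdot 121 = 6050$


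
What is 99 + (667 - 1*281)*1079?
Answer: 416593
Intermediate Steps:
99 + (667 - 1*281)*1079 = 99 + (667 - 281)*1079 = 99 + 386*1079 = 99 + 416494 = 416593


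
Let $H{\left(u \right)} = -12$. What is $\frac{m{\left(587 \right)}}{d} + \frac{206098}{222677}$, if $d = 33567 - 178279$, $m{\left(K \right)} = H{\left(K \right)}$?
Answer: $\frac{7456881475}{8056008506} \approx 0.92563$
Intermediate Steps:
$m{\left(K \right)} = -12$
$d = -144712$ ($d = 33567 - 178279 = -144712$)
$\frac{m{\left(587 \right)}}{d} + \frac{206098}{222677} = - \frac{12}{-144712} + \frac{206098}{222677} = \left(-12\right) \left(- \frac{1}{144712}\right) + 206098 \cdot \frac{1}{222677} = \frac{3}{36178} + \frac{206098}{222677} = \frac{7456881475}{8056008506}$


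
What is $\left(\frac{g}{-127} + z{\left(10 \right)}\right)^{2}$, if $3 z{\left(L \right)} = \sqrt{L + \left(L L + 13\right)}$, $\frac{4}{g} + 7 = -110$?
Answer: $\frac{3017461723}{220789881} + \frac{8 \sqrt{123}}{44577} \approx 13.669$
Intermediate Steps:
$g = - \frac{4}{117}$ ($g = \frac{4}{-7 - 110} = \frac{4}{-117} = 4 \left(- \frac{1}{117}\right) = - \frac{4}{117} \approx -0.034188$)
$z{\left(L \right)} = \frac{\sqrt{13 + L + L^{2}}}{3}$ ($z{\left(L \right)} = \frac{\sqrt{L + \left(L L + 13\right)}}{3} = \frac{\sqrt{L + \left(L^{2} + 13\right)}}{3} = \frac{\sqrt{L + \left(13 + L^{2}\right)}}{3} = \frac{\sqrt{13 + L + L^{2}}}{3}$)
$\left(\frac{g}{-127} + z{\left(10 \right)}\right)^{2} = \left(- \frac{4}{117 \left(-127\right)} + \frac{\sqrt{13 + 10 + 10^{2}}}{3}\right)^{2} = \left(\left(- \frac{4}{117}\right) \left(- \frac{1}{127}\right) + \frac{\sqrt{13 + 10 + 100}}{3}\right)^{2} = \left(\frac{4}{14859} + \frac{\sqrt{123}}{3}\right)^{2}$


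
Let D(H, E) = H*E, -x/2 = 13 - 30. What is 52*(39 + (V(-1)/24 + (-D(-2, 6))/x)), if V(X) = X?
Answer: 208507/102 ≈ 2044.2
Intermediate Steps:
x = 34 (x = -2*(13 - 30) = -2*(-17) = 34)
D(H, E) = E*H
52*(39 + (V(-1)/24 + (-D(-2, 6))/x)) = 52*(39 + (-1/24 - 6*(-2)/34)) = 52*(39 + (-1*1/24 - 1*(-12)*(1/34))) = 52*(39 + (-1/24 + 12*(1/34))) = 52*(39 + (-1/24 + 6/17)) = 52*(39 + 127/408) = 52*(16039/408) = 208507/102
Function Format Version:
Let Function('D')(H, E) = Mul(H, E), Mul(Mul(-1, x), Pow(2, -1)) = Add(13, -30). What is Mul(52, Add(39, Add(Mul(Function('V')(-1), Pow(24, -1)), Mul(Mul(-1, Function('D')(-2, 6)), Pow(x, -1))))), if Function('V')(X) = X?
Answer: Rational(208507, 102) ≈ 2044.2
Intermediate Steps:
x = 34 (x = Mul(-2, Add(13, -30)) = Mul(-2, -17) = 34)
Function('D')(H, E) = Mul(E, H)
Mul(52, Add(39, Add(Mul(Function('V')(-1), Pow(24, -1)), Mul(Mul(-1, Function('D')(-2, 6)), Pow(x, -1))))) = Mul(52, Add(39, Add(Mul(-1, Pow(24, -1)), Mul(Mul(-1, Mul(6, -2)), Pow(34, -1))))) = Mul(52, Add(39, Add(Mul(-1, Rational(1, 24)), Mul(Mul(-1, -12), Rational(1, 34))))) = Mul(52, Add(39, Add(Rational(-1, 24), Mul(12, Rational(1, 34))))) = Mul(52, Add(39, Add(Rational(-1, 24), Rational(6, 17)))) = Mul(52, Add(39, Rational(127, 408))) = Mul(52, Rational(16039, 408)) = Rational(208507, 102)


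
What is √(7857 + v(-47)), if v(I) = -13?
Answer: 2*√1961 ≈ 88.566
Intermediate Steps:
√(7857 + v(-47)) = √(7857 - 13) = √7844 = 2*√1961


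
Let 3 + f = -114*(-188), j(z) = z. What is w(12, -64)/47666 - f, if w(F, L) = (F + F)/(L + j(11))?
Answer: -27068019933/1263149 ≈ -21429.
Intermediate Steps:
f = 21429 (f = -3 - 114*(-188) = -3 + 21432 = 21429)
w(F, L) = 2*F/(11 + L) (w(F, L) = (F + F)/(L + 11) = (2*F)/(11 + L) = 2*F/(11 + L))
w(12, -64)/47666 - f = (2*12/(11 - 64))/47666 - 1*21429 = (2*12/(-53))*(1/47666) - 21429 = (2*12*(-1/53))*(1/47666) - 21429 = -24/53*1/47666 - 21429 = -12/1263149 - 21429 = -27068019933/1263149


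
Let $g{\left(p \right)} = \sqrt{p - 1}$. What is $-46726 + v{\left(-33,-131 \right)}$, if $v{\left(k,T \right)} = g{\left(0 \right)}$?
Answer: $-46726 + i \approx -46726.0 + 1.0 i$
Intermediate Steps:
$g{\left(p \right)} = \sqrt{-1 + p}$
$v{\left(k,T \right)} = i$ ($v{\left(k,T \right)} = \sqrt{-1 + 0} = \sqrt{-1} = i$)
$-46726 + v{\left(-33,-131 \right)} = -46726 + i$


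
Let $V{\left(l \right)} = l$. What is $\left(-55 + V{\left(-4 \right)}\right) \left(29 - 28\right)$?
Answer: $-59$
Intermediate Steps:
$\left(-55 + V{\left(-4 \right)}\right) \left(29 - 28\right) = \left(-55 - 4\right) \left(29 - 28\right) = - 59 \left(29 - 28\right) = \left(-59\right) 1 = -59$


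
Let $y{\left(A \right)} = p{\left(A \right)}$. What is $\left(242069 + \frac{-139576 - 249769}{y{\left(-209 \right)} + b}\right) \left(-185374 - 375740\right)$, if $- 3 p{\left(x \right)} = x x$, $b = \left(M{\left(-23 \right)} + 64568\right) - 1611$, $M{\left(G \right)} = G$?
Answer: $- \frac{19710884029667796}{145121} \approx -1.3582 \cdot 10^{11}$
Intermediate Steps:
$b = 62934$ ($b = \left(-23 + 64568\right) - 1611 = 64545 - 1611 = 62934$)
$p{\left(x \right)} = - \frac{x^{2}}{3}$ ($p{\left(x \right)} = - \frac{x x}{3} = - \frac{x^{2}}{3}$)
$y{\left(A \right)} = - \frac{A^{2}}{3}$
$\left(242069 + \frac{-139576 - 249769}{y{\left(-209 \right)} + b}\right) \left(-185374 - 375740\right) = \left(242069 + \frac{-139576 - 249769}{- \frac{\left(-209\right)^{2}}{3} + 62934}\right) \left(-185374 - 375740\right) = \left(242069 - \frac{389345}{\left(- \frac{1}{3}\right) 43681 + 62934}\right) \left(-561114\right) = \left(242069 - \frac{389345}{- \frac{43681}{3} + 62934}\right) \left(-561114\right) = \left(242069 - \frac{389345}{\frac{145121}{3}}\right) \left(-561114\right) = \left(242069 - \frac{1168035}{145121}\right) \left(-561114\right) = \frac{35128127314}{145121} \left(-561114\right) = - \frac{19710884029667796}{145121}$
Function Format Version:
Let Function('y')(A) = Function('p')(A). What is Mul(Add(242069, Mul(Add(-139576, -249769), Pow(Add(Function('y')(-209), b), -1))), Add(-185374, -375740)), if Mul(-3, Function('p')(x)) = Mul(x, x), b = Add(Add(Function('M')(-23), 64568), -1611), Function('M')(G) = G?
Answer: Rational(-19710884029667796, 145121) ≈ -1.3582e+11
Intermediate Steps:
b = 62934 (b = Add(Add(-23, 64568), -1611) = Add(64545, -1611) = 62934)
Function('p')(x) = Mul(Rational(-1, 3), Pow(x, 2)) (Function('p')(x) = Mul(Rational(-1, 3), Mul(x, x)) = Mul(Rational(-1, 3), Pow(x, 2)))
Function('y')(A) = Mul(Rational(-1, 3), Pow(A, 2))
Mul(Add(242069, Mul(Add(-139576, -249769), Pow(Add(Function('y')(-209), b), -1))), Add(-185374, -375740)) = Mul(Add(242069, Mul(Add(-139576, -249769), Pow(Add(Mul(Rational(-1, 3), Pow(-209, 2)), 62934), -1))), Add(-185374, -375740)) = Mul(Add(242069, Mul(-389345, Pow(Add(Mul(Rational(-1, 3), 43681), 62934), -1))), -561114) = Mul(Add(242069, Mul(-389345, Pow(Add(Rational(-43681, 3), 62934), -1))), -561114) = Mul(Add(242069, Mul(-389345, Pow(Rational(145121, 3), -1))), -561114) = Mul(Add(242069, Mul(-389345, Rational(3, 145121))), -561114) = Mul(Add(242069, Rational(-1168035, 145121)), -561114) = Mul(Rational(35128127314, 145121), -561114) = Rational(-19710884029667796, 145121)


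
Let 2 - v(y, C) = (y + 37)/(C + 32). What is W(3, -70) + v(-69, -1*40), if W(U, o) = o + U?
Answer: -69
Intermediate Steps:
W(U, o) = U + o
v(y, C) = 2 - (37 + y)/(32 + C) (v(y, C) = 2 - (y + 37)/(C + 32) = 2 - (37 + y)/(32 + C))
W(3, -70) + v(-69, -1*40) = (3 - 70) + (27 - 1*(-69) + 2*(-1*40))/(32 - 1*40) = -67 + (27 + 69 + 2*(-40))/(32 - 40) = -67 + (27 + 69 - 80)/(-8) = -67 - 1/8*16 = -67 - 2 = -69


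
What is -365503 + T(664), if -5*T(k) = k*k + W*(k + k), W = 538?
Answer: -596575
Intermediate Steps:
T(k) = -1076*k/5 - k²/5 (T(k) = -(k*k + 538*(k + k))/5 = -(k² + 538*(2*k))/5 = -(k² + 1076*k)/5 = -1076*k/5 - k²/5)
-365503 + T(664) = -365503 - ⅕*664*(1076 + 664) = -365503 - ⅕*664*1740 = -365503 - 231072 = -596575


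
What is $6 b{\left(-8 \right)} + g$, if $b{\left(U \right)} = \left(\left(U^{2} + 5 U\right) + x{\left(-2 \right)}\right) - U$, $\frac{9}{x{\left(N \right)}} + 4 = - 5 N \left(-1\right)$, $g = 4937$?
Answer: $\frac{35876}{7} \approx 5125.1$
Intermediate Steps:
$x{\left(N \right)} = \frac{9}{-4 + 5 N}$ ($x{\left(N \right)} = \frac{9}{-4 + - 5 N \left(-1\right)} = \frac{9}{-4 + 5 N}$)
$b{\left(U \right)} = - \frac{9}{14} + U^{2} + 4 U$ ($b{\left(U \right)} = \left(\left(U^{2} + 5 U\right) + \frac{9}{-4 + 5 \left(-2\right)}\right) - U = \left(\left(U^{2} + 5 U\right) + \frac{9}{-4 - 10}\right) - U = \left(\left(U^{2} + 5 U\right) + \frac{9}{-14}\right) - U = \left(\left(U^{2} + 5 U\right) + 9 \left(- \frac{1}{14}\right)\right) - U = \left(\left(U^{2} + 5 U\right) - \frac{9}{14}\right) - U = \left(- \frac{9}{14} + U^{2} + 5 U\right) - U = - \frac{9}{14} + U^{2} + 4 U$)
$6 b{\left(-8 \right)} + g = 6 \left(- \frac{9}{14} + \left(-8\right)^{2} + 4 \left(-8\right)\right) + 4937 = 6 \left(- \frac{9}{14} + 64 - 32\right) + 4937 = 6 \cdot \frac{439}{14} + 4937 = \frac{1317}{7} + 4937 = \frac{35876}{7}$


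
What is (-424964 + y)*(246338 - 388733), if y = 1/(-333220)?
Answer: 4032811629722799/66644 ≈ 6.0513e+10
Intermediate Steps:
y = -1/333220 ≈ -3.0010e-6
(-424964 + y)*(246338 - 388733) = (-424964 - 1/333220)*(246338 - 388733) = -141606504081/333220*(-142395) = 4032811629722799/66644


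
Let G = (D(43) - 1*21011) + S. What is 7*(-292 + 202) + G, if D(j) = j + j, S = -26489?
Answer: -48044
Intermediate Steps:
D(j) = 2*j
G = -47414 (G = (2*43 - 1*21011) - 26489 = (86 - 21011) - 26489 = -20925 - 26489 = -47414)
7*(-292 + 202) + G = 7*(-292 + 202) - 47414 = 7*(-90) - 47414 = -630 - 47414 = -48044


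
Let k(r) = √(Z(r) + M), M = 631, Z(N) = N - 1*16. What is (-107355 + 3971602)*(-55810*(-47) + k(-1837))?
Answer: 10136190378290 + 3864247*I*√1222 ≈ 1.0136e+13 + 1.3508e+8*I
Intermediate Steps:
Z(N) = -16 + N (Z(N) = N - 16 = -16 + N)
k(r) = √(615 + r) (k(r) = √((-16 + r) + 631) = √(615 + r))
(-107355 + 3971602)*(-55810*(-47) + k(-1837)) = (-107355 + 3971602)*(-55810*(-47) + √(615 - 1837)) = 3864247*(2623070 + √(-1222)) = 3864247*(2623070 + I*√1222) = 10136190378290 + 3864247*I*√1222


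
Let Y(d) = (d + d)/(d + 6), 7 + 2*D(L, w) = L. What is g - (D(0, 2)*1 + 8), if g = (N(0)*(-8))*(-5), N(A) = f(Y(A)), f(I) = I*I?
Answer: -9/2 ≈ -4.5000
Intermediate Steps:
D(L, w) = -7/2 + L/2
Y(d) = 2*d/(6 + d) (Y(d) = (2*d)/(6 + d) = 2*d/(6 + d))
f(I) = I²
N(A) = 4*A²/(6 + A)² (N(A) = (2*A/(6 + A))² = 4*A²/(6 + A)²)
g = 0 (g = ((4*0²/(6 + 0)²)*(-8))*(-5) = ((4*0/6²)*(-8))*(-5) = ((4*0*(1/36))*(-8))*(-5) = (0*(-8))*(-5) = 0*(-5) = 0)
g - (D(0, 2)*1 + 8) = 0 - ((-7/2 + (½)*0)*1 + 8) = 0 - ((-7/2 + 0)*1 + 8) = 0 - (-7/2*1 + 8) = 0 - (-7/2 + 8) = 0 - 1*9/2 = 0 - 9/2 = -9/2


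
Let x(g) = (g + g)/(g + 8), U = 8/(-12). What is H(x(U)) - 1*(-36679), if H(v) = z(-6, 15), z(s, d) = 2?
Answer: 36681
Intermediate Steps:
U = -⅔ (U = 8*(-1/12) = -⅔ ≈ -0.66667)
x(g) = 2*g/(8 + g) (x(g) = (2*g)/(8 + g) = 2*g/(8 + g))
H(v) = 2
H(x(U)) - 1*(-36679) = 2 - 1*(-36679) = 2 + 36679 = 36681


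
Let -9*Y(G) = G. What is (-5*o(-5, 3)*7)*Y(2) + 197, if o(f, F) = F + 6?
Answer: 267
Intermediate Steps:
Y(G) = -G/9
o(f, F) = 6 + F
(-5*o(-5, 3)*7)*Y(2) + 197 = (-5*(6 + 3)*7)*(-⅑*2) + 197 = (-5*9*7)*(-2/9) + 197 = -45*7*(-2/9) + 197 = -315*(-2/9) + 197 = 70 + 197 = 267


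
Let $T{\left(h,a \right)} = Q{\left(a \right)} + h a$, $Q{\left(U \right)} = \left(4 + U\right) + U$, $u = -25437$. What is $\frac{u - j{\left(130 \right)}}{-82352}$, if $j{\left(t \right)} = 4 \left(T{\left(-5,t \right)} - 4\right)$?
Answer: $\frac{23877}{82352} \approx 0.28994$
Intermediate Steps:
$Q{\left(U \right)} = 4 + 2 U$
$T{\left(h,a \right)} = 4 + 2 a + a h$ ($T{\left(h,a \right)} = \left(4 + 2 a\right) + h a = \left(4 + 2 a\right) + a h = 4 + 2 a + a h$)
$j{\left(t \right)} = - 12 t$ ($j{\left(t \right)} = 4 \left(\left(4 + 2 t + t \left(-5\right)\right) - 4\right) = 4 \left(\left(4 + 2 t - 5 t\right) - 4\right) = 4 \left(\left(4 - 3 t\right) - 4\right) = 4 \left(- 3 t\right) = - 12 t$)
$\frac{u - j{\left(130 \right)}}{-82352} = \frac{-25437 - \left(-12\right) 130}{-82352} = \left(-25437 - -1560\right) \left(- \frac{1}{82352}\right) = \left(-25437 + 1560\right) \left(- \frac{1}{82352}\right) = \left(-23877\right) \left(- \frac{1}{82352}\right) = \frac{23877}{82352}$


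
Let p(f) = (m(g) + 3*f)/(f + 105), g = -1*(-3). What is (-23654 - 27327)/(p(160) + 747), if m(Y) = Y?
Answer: -13509965/198438 ≈ -68.082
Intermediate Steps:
g = 3
p(f) = (3 + 3*f)/(105 + f) (p(f) = (3 + 3*f)/(f + 105) = (3 + 3*f)/(105 + f))
(-23654 - 27327)/(p(160) + 747) = (-23654 - 27327)/(3*(1 + 160)/(105 + 160) + 747) = -50981/(3*161/265 + 747) = -50981/(3*(1/265)*161 + 747) = -50981/(483/265 + 747) = -50981/198438/265 = -50981*265/198438 = -13509965/198438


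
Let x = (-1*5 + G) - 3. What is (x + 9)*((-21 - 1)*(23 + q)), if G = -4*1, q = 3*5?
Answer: 2508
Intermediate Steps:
q = 15
G = -4
x = -12 (x = (-1*5 - 4) - 3 = (-5 - 4) - 3 = -9 - 3 = -12)
(x + 9)*((-21 - 1)*(23 + q)) = (-12 + 9)*((-21 - 1)*(23 + 15)) = -(-66)*38 = -3*(-836) = 2508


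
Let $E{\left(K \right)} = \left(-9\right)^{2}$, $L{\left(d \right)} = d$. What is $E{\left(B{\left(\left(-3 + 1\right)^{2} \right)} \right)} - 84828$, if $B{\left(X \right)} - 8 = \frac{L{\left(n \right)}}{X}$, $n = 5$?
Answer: $-84747$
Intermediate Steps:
$B{\left(X \right)} = 8 + \frac{5}{X}$
$E{\left(K \right)} = 81$
$E{\left(B{\left(\left(-3 + 1\right)^{2} \right)} \right)} - 84828 = 81 - 84828 = -84747$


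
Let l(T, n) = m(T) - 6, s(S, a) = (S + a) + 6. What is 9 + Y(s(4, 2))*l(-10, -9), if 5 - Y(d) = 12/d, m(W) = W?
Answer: -55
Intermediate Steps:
s(S, a) = 6 + S + a
l(T, n) = -6 + T (l(T, n) = T - 6 = -6 + T)
Y(d) = 5 - 12/d
9 + Y(s(4, 2))*l(-10, -9) = 9 + (5 - 12/(6 + 4 + 2))*(-6 - 10) = 9 + (5 - 12/12)*(-16) = 9 + (5 - 12*1/12)*(-16) = 9 + (5 - 1)*(-16) = 9 + 4*(-16) = 9 - 64 = -55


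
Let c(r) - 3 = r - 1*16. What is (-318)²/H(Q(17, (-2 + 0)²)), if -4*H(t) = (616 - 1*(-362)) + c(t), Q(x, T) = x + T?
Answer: -202248/493 ≈ -410.24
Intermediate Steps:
c(r) = -13 + r (c(r) = 3 + (r - 1*16) = 3 + (r - 16) = 3 + (-16 + r) = -13 + r)
Q(x, T) = T + x
H(t) = -965/4 - t/4 (H(t) = -((616 - 1*(-362)) + (-13 + t))/4 = -((616 + 362) + (-13 + t))/4 = -(978 + (-13 + t))/4 = -(965 + t)/4 = -965/4 - t/4)
(-318)²/H(Q(17, (-2 + 0)²)) = (-318)²/(-965/4 - ((-2 + 0)² + 17)/4) = 101124/(-965/4 - ((-2)² + 17)/4) = 101124/(-965/4 - (4 + 17)/4) = 101124/(-965/4 - ¼*21) = 101124/(-965/4 - 21/4) = 101124/(-493/2) = 101124*(-2/493) = -202248/493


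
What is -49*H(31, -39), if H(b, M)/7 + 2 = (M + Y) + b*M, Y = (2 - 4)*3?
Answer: 430808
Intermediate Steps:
Y = -6 (Y = -2*3 = -6)
H(b, M) = -56 + 7*M + 7*M*b (H(b, M) = -14 + 7*((M - 6) + b*M) = -14 + 7*((-6 + M) + M*b) = -14 + 7*(-6 + M + M*b) = -14 + (-42 + 7*M + 7*M*b) = -56 + 7*M + 7*M*b)
-49*H(31, -39) = -49*(-56 + 7*(-39) + 7*(-39)*31) = -49*(-56 - 273 - 8463) = -49*(-8792) = 430808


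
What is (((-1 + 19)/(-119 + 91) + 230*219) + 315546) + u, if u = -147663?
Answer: 3055533/14 ≈ 2.1825e+5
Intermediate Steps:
(((-1 + 19)/(-119 + 91) + 230*219) + 315546) + u = (((-1 + 19)/(-119 + 91) + 230*219) + 315546) - 147663 = ((18/(-28) + 50370) + 315546) - 147663 = ((18*(-1/28) + 50370) + 315546) - 147663 = ((-9/14 + 50370) + 315546) - 147663 = (705171/14 + 315546) - 147663 = 5122815/14 - 147663 = 3055533/14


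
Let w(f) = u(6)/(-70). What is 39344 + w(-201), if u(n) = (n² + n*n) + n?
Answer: 1377001/35 ≈ 39343.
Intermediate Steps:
u(n) = n + 2*n² (u(n) = (n² + n²) + n = 2*n² + n = n + 2*n²)
w(f) = -39/35 (w(f) = (6*(1 + 2*6))/(-70) = (6*(1 + 12))*(-1/70) = (6*13)*(-1/70) = 78*(-1/70) = -39/35)
39344 + w(-201) = 39344 - 39/35 = 1377001/35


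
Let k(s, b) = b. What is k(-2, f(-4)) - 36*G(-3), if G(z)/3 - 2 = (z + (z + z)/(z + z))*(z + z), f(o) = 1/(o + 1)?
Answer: -4537/3 ≈ -1512.3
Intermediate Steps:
f(o) = 1/(1 + o)
G(z) = 6 + 6*z*(1 + z) (G(z) = 6 + 3*((z + (z + z)/(z + z))*(z + z)) = 6 + 3*((z + (2*z)/((2*z)))*(2*z)) = 6 + 3*((z + (2*z)*(1/(2*z)))*(2*z)) = 6 + 3*((z + 1)*(2*z)) = 6 + 3*((1 + z)*(2*z)) = 6 + 3*(2*z*(1 + z)) = 6 + 6*z*(1 + z))
k(-2, f(-4)) - 36*G(-3) = 1/(1 - 4) - 36*(6 + 6*(-3) + 6*(-3)**2) = 1/(-3) - 36*(6 - 18 + 6*9) = -1/3 - 36*(6 - 18 + 54) = -1/3 - 36*42 = -1/3 - 1512 = -4537/3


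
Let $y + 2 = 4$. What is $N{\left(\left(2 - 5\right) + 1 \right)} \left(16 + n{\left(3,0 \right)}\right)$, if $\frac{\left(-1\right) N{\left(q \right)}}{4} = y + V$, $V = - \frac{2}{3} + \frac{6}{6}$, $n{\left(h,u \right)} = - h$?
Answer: $- \frac{364}{3} \approx -121.33$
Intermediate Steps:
$y = 2$ ($y = -2 + 4 = 2$)
$V = \frac{1}{3}$ ($V = \left(-2\right) \frac{1}{3} + 6 \cdot \frac{1}{6} = - \frac{2}{3} + 1 = \frac{1}{3} \approx 0.33333$)
$N{\left(q \right)} = - \frac{28}{3}$ ($N{\left(q \right)} = - 4 \left(2 + \frac{1}{3}\right) = \left(-4\right) \frac{7}{3} = - \frac{28}{3}$)
$N{\left(\left(2 - 5\right) + 1 \right)} \left(16 + n{\left(3,0 \right)}\right) = - \frac{28 \left(16 - 3\right)}{3} = \left(- \frac{28}{3}\right) 13 = - \frac{364}{3}$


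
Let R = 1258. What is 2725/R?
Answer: 2725/1258 ≈ 2.1661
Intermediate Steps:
2725/R = 2725/1258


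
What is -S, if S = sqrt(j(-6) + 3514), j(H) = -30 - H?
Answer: -sqrt(3490) ≈ -59.076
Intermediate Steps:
S = sqrt(3490) (S = sqrt((-30 - 1*(-6)) + 3514) = sqrt((-30 + 6) + 3514) = sqrt(-24 + 3514) = sqrt(3490) ≈ 59.076)
-S = -sqrt(3490)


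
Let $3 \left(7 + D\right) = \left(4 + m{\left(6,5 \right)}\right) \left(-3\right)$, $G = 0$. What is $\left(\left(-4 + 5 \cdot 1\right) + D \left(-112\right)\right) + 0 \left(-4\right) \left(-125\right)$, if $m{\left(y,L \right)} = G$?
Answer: $1233$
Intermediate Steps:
$m{\left(y,L \right)} = 0$
$D = -11$ ($D = -7 + \frac{\left(4 + 0\right) \left(-3\right)}{3} = -7 + \frac{4 \left(-3\right)}{3} = -7 + \frac{1}{3} \left(-12\right) = -7 - 4 = -11$)
$\left(\left(-4 + 5 \cdot 1\right) + D \left(-112\right)\right) + 0 \left(-4\right) \left(-125\right) = \left(\left(-4 + 5 \cdot 1\right) - -1232\right) + 0 \left(-4\right) \left(-125\right) = \left(\left(-4 + 5\right) + 1232\right) + 0 \left(-125\right) = \left(1 + 1232\right) + 0 = 1233 + 0 = 1233$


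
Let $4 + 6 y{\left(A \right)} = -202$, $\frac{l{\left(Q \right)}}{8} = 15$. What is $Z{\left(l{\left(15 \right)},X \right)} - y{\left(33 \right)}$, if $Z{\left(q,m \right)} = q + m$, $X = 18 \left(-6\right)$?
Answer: $\frac{139}{3} \approx 46.333$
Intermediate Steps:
$X = -108$
$l{\left(Q \right)} = 120$ ($l{\left(Q \right)} = 8 \cdot 15 = 120$)
$y{\left(A \right)} = - \frac{103}{3}$ ($y{\left(A \right)} = - \frac{2}{3} + \frac{1}{6} \left(-202\right) = - \frac{2}{3} - \frac{101}{3} = - \frac{103}{3}$)
$Z{\left(q,m \right)} = m + q$
$Z{\left(l{\left(15 \right)},X \right)} - y{\left(33 \right)} = \left(-108 + 120\right) - - \frac{103}{3} = 12 + \frac{103}{3} = \frac{139}{3}$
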